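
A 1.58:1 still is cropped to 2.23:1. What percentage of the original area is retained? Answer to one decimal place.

2.23:1 is wider than 1.58:1, so the crop keeps the full width and trims the height.
(1.580)/(2.230) ≈ 0.709 of the area survives.

70.9%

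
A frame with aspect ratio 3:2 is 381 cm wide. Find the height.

381 / 3 × 2 = 254.

254 cm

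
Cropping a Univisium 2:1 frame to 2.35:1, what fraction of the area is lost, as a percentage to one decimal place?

14.9%

The width stays; only height is cut (since 2.35:1 is wider than Univisium 2:1).
(2.000)/(2.350) ≈ 0.851 of the area survives, leaving 14.89% discarded.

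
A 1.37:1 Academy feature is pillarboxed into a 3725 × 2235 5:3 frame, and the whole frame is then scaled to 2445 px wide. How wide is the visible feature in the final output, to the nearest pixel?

Fitted into 3725×2235, the feature spans the height; its width is 2235 × 1.370 ≈ 3061.95 px.
Scaling 3725 → 2445 is ×0.6564, so the width becomes 3061.95 × 0.6564 ≈ 2009.79 px.

2010 px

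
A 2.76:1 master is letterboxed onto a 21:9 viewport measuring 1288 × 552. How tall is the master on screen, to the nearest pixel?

467 px

2.76:1 (2.760) > 21:9 (2.333), so the master fills the width.
Content height = 1288 / 2.760 ≈ 466.67 px.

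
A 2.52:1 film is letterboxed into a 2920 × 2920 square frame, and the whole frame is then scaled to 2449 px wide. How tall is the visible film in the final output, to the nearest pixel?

972 px

In the 2920×2920 frame the film fills the width: height = 2920 / 2.520 ≈ 1158.73 px.
Resizing to 2449 px wide multiplies everything by 0.8387: 1158.73 → 971.83 px.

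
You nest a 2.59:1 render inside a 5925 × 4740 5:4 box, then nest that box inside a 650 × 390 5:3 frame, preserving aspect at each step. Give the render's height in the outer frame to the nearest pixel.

188 px

First fit — 2.59:1 into 5925×4740 spans the width: 5925.00 × 2287.64.
The 5:4 canvas is height-limited in 650×390, giving 487.50 × 390.00; scale factor 0.0823.
So the render's height is 2287.64 × 0.0823 ≈ 188.22.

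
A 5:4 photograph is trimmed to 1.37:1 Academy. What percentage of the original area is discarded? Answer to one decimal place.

8.8%

The width stays; only height is cut (since 1.37:1 Academy is wider than 5:4).
Area ratio = (1.250)/(1.370) = 91.24%; the remaining 8.76% is cropped out.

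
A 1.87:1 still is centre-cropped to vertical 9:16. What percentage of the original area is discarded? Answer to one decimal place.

69.9%

vertical 9:16 is narrower than 1.87:1, so the crop keeps the full height and trims the width.
(0.562)/(1.870) ≈ 0.301 of the area survives, leaving 69.92% discarded.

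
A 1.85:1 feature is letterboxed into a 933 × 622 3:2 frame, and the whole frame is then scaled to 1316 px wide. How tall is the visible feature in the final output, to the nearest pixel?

711 px

Fitted into 933×622, the feature spans the width; its height is 933 / 1.850 ≈ 504.32 px.
Scaling 933 → 1316 is ×1.4105, so the height becomes 504.32 × 1.4105 ≈ 711.35 px.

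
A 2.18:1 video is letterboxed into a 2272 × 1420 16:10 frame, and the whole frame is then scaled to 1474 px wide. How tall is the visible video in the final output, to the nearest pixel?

676 px

At 2272×1420 the video is width-limited, so height = 2272 / 2.180 ≈ 1042.20 px.
Scaling 2272 → 1474 is ×0.6488, so the height becomes 1042.20 × 0.6488 ≈ 676.15 px.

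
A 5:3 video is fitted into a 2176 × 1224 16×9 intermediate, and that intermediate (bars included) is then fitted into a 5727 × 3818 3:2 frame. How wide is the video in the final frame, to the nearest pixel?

First fit — 5:3 into 2176×1224 spans the height: 2040.00 × 1224.00.
16×9 in 5727×3818: fills the width, so the intermediate becomes 5727.00 × 3221.44 — a scale of ×2.6319.
Applying the same ×2.6319: 2040.00 → 5369.06.

5369 px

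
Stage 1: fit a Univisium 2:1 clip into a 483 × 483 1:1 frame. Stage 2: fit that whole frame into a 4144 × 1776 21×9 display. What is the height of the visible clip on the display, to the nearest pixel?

888 px

Inside the 483×483 canvas the clip is width-limited at 483.00 × 241.50.
Second fit — the 1:1 canvas into 4144×1776 spans the height: 1776.00 × 1776.00 (×3.6770 from 483×483).
Applying the same ×3.6770: 241.50 → 888.00.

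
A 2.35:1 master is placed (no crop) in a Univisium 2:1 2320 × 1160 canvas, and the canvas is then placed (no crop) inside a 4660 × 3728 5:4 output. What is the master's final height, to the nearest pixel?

1983 px

Inside the 2320×1160 canvas the master is width-limited at 2320.00 × 987.23.
Second fit — the Univisium 2:1 canvas into 4660×3728 spans the width: 4660.00 × 2330.00 (×2.0086 from 2320×1160).
Applying the same ×2.0086: 987.23 → 1982.98.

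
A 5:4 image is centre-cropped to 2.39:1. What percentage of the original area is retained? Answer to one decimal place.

52.3%

The width stays; only height is cut (since 2.39:1 is wider than 5:4).
Fraction kept = (1.250)/(2.390) ≈ 52.30%.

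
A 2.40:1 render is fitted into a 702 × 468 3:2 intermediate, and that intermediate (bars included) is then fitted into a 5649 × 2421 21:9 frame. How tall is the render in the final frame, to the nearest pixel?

1513 px

Inside the 702×468 canvas the render is width-limited at 702.00 × 292.50.
The 3:2 canvas is height-limited in 5649×2421, giving 3631.50 × 2421.00; scale factor 5.1731.
So the render's height is 292.50 × 5.1731 ≈ 1513.12.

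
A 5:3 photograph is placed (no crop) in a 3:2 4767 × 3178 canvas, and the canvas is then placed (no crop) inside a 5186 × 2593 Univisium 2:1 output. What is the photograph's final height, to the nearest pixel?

2334 px

Inside the 4767×3178 canvas the photograph is width-limited at 4767.00 × 2860.20.
The 3:2 canvas is height-limited in 5186×2593, giving 3889.50 × 2593.00; scale factor 0.8159.
The photograph scales with it: height 2860.20 × 0.8159 ≈ 2333.70.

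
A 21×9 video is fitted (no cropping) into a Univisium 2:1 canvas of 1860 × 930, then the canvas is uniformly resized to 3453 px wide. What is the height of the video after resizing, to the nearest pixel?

Fitted into 1860×930, the video spans the width; its height is 1860 × 9/21 ≈ 797.14 px.
Scaling 1860 → 3453 is ×1.8565, so the height becomes 797.14 × 1.8565 ≈ 1479.86 px.

1480 px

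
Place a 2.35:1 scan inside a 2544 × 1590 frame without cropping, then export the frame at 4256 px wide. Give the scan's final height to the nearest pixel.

Fitted into 2544×1590, the scan spans the width; its height is 2544 / 2.350 ≈ 1082.55 px.
The frame scales by 4256/2544 = 1.6730; 1082.55 × 1.6730 ≈ 1811.06 px.

1811 px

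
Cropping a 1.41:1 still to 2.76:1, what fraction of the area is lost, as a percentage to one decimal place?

2.76:1 is wider than 1.41:1, so the crop keeps the full width and trims the height.
(1.410)/(2.760) ≈ 0.511 of the area survives, leaving 48.91% discarded.

48.9%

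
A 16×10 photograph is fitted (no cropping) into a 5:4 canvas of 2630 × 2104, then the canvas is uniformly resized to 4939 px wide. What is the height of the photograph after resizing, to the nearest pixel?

At 2630×2104 the photograph is width-limited, so height = 2630 × 10/16 ≈ 1643.75 px.
The frame scales by 4939/2630 = 1.8779; 1643.75 × 1.8779 ≈ 3086.88 px.

3087 px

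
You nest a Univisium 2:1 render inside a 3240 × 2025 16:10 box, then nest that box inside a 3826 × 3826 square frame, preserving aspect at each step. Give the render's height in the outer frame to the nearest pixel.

1913 px

Univisium 2:1 in 3240×2025: fills the width, so the render is 3240.00 × 1620.00.
Second fit — the 16:10 canvas into 3826×3826 spans the width: 3826.00 × 2391.25 (×1.1809 from 3240×2025).
Applying the same ×1.1809: 1620.00 → 1913.00.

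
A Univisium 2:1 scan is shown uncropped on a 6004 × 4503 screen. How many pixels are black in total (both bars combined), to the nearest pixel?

Univisium 2:1 (2.000) > 4:3 (1.333), so the scan fills the width.
Content height = 6004 × 1/2 ≈ 3002.0000 px.
4503 − 3002.0000 = 1501.0000 px of bars.
That's 1501.0000 × 6004 ≈ 9012004 black pixels.

9012004 pixels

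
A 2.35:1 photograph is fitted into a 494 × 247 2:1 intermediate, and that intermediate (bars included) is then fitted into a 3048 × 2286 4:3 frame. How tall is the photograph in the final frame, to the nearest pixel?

2.35:1 in 494×247: fills the width, so the photograph is 494.00 × 210.21.
2:1 in 3048×2286: fills the width, so the intermediate becomes 3048.00 × 1524.00 — a scale of ×6.1700.
The photograph scales with it: height 210.21 × 6.1700 ≈ 1297.02.

1297 px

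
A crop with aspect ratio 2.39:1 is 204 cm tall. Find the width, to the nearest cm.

488 cm

At 2.39:1, 204 × 2.390 ≈ 487.56.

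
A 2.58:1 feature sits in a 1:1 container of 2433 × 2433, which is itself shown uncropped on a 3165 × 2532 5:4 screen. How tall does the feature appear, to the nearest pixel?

981 px

First fit — 2.58:1 into 2433×2433 spans the width: 2433.00 × 943.02.
1:1 in 3165×2532: fills the height, so the intermediate becomes 2532.00 × 2532.00 — a scale of ×1.0407.
The feature scales with it: height 943.02 × 1.0407 ≈ 981.40.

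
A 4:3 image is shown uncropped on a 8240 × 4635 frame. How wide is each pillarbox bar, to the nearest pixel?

1030 px

4:3 is narrower than 16:9, so it spans the full height.
That makes the image 6180.00 px wide (4635 × 4/3).
8240 − 6180.00 = 2060.00 px of bars (1030.00 each).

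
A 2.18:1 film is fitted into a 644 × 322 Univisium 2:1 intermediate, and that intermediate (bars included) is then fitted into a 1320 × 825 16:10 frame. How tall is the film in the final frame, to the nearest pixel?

606 px

First fit — 2.18:1 into 644×322 spans the width: 644.00 × 295.41.
Univisium 2:1 in 1320×825: fills the width, so the intermediate becomes 1320.00 × 660.00 — a scale of ×2.0497.
Applying the same ×2.0497: 295.41 → 605.50.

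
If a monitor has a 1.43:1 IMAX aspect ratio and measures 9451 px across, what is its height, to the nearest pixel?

6609 px

9451 / 1.430 = 6609.09.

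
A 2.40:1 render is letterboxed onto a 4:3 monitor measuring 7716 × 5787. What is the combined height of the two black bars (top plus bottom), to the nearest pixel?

2572 px

2.40:1 (2.400) > 4:3 (1.333), so the render fills the width.
Content height = 7716 / 2.400 ≈ 3215.00 px.
Black = 5787 − 3215.00 = 2572.00 px.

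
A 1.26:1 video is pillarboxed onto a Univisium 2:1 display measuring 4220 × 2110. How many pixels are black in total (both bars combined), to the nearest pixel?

3294554 pixels

1.26:1 (1.260) < Univisium 2:1 (2.000), so the video fills the height.
Content width = 2110 × 1.260 ≈ 2658.6000 px.
Leftover width: 4220 − 2658.6000 = 1561.4000 px.
That's 1561.4000 × 2110 ≈ 3294554 black pixels.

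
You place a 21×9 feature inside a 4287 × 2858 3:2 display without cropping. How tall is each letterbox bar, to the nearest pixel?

21×9 is wider than 3:2, so it spans the full width.
The feature is 4287 × 9/21 ≈ 1837.29 px tall.
Leftover height: 2858 − 1837.29 = 1020.71 px → 510.36 each side.

510 px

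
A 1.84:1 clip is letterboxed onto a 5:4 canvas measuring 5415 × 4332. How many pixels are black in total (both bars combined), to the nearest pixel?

1.84:1 (1.840) > 5:4 (1.250), so the clip fills the width.
That makes the image 2942.9348 px tall (5415 / 1.840).
Black = 4332 − 2942.9348 = 1389.0652 px.
That's 1389.0652 × 5415 ≈ 7521788 black pixels.

7521788 pixels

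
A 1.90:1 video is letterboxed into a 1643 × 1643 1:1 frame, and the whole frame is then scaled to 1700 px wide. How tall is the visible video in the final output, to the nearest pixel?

At 1643×1643 the video is width-limited, so height = 1643 / 1.900 ≈ 864.74 px.
Scaling 1643 → 1700 is ×1.0347, so the height becomes 864.74 × 1.0347 ≈ 894.74 px.

895 px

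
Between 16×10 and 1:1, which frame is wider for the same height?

16×10 = 1.6 and 1; 1.6 > 1.

16×10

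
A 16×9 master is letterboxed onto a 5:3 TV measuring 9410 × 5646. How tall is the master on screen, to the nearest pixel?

16×9 (1.778) > 5:3 (1.667), so the master fills the width.
The master is 9410 × 9/16 ≈ 5293.12 px tall.

5293 px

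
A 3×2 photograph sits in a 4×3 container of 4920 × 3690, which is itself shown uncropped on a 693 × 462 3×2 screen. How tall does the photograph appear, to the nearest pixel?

411 px

Inside the 4920×3690 canvas the photograph is width-limited at 4920.00 × 3280.00.
The 4×3 canvas is height-limited in 693×462, giving 616.00 × 462.00; scale factor 0.1252.
Applying the same ×0.1252: 3280.00 → 410.67.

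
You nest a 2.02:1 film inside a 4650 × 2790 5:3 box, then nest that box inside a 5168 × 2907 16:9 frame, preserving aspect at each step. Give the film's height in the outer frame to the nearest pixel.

2.02:1 in 4650×2790: fills the width, so the film is 4650.00 × 2301.98.
The 5:3 canvas is height-limited in 5168×2907, giving 4845.00 × 2907.00; scale factor 1.0419.
The film scales with it: height 2301.98 × 1.0419 ≈ 2398.51.

2399 px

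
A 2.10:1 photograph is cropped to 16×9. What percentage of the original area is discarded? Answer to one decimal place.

15.3%

16×9 is narrower than 2.10:1, so the crop keeps the full height and trims the width.
Fraction kept = (1.778)/(2.100) ≈ 84.66%, so 15.34% is lost.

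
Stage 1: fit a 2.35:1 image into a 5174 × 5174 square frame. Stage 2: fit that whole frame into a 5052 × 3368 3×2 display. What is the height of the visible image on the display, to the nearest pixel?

2.35:1 in 5174×5174: fills the width, so the image is 5174.00 × 2201.70.
Second fit — the square canvas into 5052×3368 spans the height: 3368.00 × 3368.00 (×0.6509 from 5174×5174).
The image scales with it: height 2201.70 × 0.6509 ≈ 1433.19.

1433 px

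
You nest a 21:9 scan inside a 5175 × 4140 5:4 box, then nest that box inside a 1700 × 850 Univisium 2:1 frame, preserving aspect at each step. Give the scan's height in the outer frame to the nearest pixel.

First fit — 21:9 into 5175×4140 spans the width: 5175.00 × 2217.86.
Second fit — the 5:4 canvas into 1700×850 spans the height: 1062.50 × 850.00 (×0.2053 from 5175×4140).
The scan scales with it: height 2217.86 × 0.2053 ≈ 455.36.

455 px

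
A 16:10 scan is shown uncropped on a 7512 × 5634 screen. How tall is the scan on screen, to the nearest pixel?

16:10 (1.600) > 4×3 (1.333), so the scan fills the width.
The scan is 7512 × 10/16 ≈ 4695.00 px tall.

4695 px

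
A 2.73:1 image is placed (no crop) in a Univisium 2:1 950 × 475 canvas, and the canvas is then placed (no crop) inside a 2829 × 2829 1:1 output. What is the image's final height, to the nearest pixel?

First fit — 2.73:1 into 950×475 spans the width: 950.00 × 347.99.
Second fit — the Univisium 2:1 canvas into 2829×2829 spans the width: 2829.00 × 1414.50 (×2.9779 from 950×475).
The image scales with it: height 347.99 × 2.9779 ≈ 1036.26.

1036 px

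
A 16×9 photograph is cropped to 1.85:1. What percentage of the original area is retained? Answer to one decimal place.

96.1%

Going from 16×9 to 1.85:1 means cutting height while keeping width.
(1.778)/(1.850) ≈ 0.961 of the area survives.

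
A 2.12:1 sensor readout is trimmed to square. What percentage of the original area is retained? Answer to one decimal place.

The height stays; only width is cut (since square is narrower than 2.12:1).
(1.000)/(2.120) ≈ 0.472 of the area survives.

47.2%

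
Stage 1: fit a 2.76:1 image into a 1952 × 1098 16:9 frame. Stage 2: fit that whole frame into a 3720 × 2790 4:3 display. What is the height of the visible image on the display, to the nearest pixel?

Inside the 1952×1098 canvas the image is width-limited at 1952.00 × 707.25.
Second fit — the 16:9 canvas into 3720×2790 spans the width: 3720.00 × 2092.50 (×1.9057 from 1952×1098).
So the image's height is 707.25 × 1.9057 ≈ 1347.83.

1348 px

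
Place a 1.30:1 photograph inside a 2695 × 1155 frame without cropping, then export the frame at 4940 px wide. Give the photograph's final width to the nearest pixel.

2752 px

At 2695×1155 the photograph is height-limited, so width = 1155 × 1.300 ≈ 1501.50 px.
The frame scales by 4940/2695 = 1.8330; 1501.50 × 1.8330 ≈ 2752.29 px.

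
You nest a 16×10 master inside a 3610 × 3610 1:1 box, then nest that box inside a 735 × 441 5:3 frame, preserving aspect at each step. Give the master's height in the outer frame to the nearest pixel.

First fit — 16×10 into 3610×3610 spans the width: 3610.00 × 2256.25.
The 1:1 canvas is height-limited in 735×441, giving 441.00 × 441.00; scale factor 0.1222.
So the master's height is 2256.25 × 0.1222 ≈ 275.62.

276 px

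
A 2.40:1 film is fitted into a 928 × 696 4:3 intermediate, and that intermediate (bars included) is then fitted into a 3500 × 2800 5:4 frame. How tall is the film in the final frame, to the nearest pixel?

Inside the 928×696 canvas the film is width-limited at 928.00 × 386.67.
The 4:3 canvas is width-limited in 3500×2800, giving 3500.00 × 2625.00; scale factor 3.7716.
The film scales with it: height 386.67 × 3.7716 ≈ 1458.33.

1458 px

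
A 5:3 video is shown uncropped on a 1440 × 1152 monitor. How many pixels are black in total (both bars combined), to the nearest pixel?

414720 pixels

Since 1.667 > 1.250, the video is width-limited.
The video is 1440 × 3/5 ≈ 864.0000 px tall.
1152 − 864.0000 = 288.0000 px of bars.
Bar area = 288.0000 × 1440 ≈ 414720 px.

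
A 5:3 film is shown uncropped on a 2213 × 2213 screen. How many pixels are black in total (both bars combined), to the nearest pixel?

5:3 is wider than square, so it spans the full width.
That makes the image 1327.8000 px tall (2213 × 3/5).
2213 − 1327.8000 = 885.2000 px of bars.
Bar area = 885.2000 × 2213 ≈ 1958948 px.

1958948 pixels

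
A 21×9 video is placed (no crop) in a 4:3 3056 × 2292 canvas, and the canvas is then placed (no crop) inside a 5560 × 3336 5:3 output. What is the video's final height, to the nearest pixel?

1906 px

Inside the 3056×2292 canvas the video is width-limited at 3056.00 × 1309.71.
Second fit — the 4:3 canvas into 5560×3336 spans the height: 4448.00 × 3336.00 (×1.4555 from 3056×2292).
The video scales with it: height 1309.71 × 1.4555 ≈ 1906.29.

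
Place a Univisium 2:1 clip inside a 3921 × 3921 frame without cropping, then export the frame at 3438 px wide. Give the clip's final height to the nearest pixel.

In the 3921×3921 frame the clip fills the width: height = 3921 × 1/2 ≈ 1960.50 px.
Scaling 3921 → 3438 is ×0.8768, so the height becomes 1960.50 × 0.8768 ≈ 1719.00 px.

1719 px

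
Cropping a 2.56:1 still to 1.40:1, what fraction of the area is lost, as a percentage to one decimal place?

1.40:1 is narrower than 2.56:1, so the crop keeps the full height and trims the width.
(1.400)/(2.560) ≈ 0.547 of the area survives, leaving 45.31% discarded.

45.3%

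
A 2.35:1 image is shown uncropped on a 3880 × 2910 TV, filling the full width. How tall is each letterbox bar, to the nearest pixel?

That makes the image 1651.06 px tall (3880 / 2.350).
Leftover height: 2910 − 1651.06 = 1258.94 px → 629.47 each side.

629 px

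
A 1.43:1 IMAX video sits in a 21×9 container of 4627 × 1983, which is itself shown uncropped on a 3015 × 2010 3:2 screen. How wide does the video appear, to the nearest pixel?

1848 px

First fit — 1.43:1 IMAX into 4627×1983 spans the height: 2835.69 × 1983.00.
Second fit — the 21×9 canvas into 3015×2010 spans the width: 3015.00 × 1292.14 (×0.6516 from 4627×1983).
Applying the same ×0.6516: 2835.69 → 1847.76.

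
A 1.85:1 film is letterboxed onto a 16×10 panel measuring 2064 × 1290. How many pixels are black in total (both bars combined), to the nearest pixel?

Since 1.850 > 1.600, the film is width-limited.
The film is 2064 / 1.850 ≈ 1115.6757 px tall.
Leftover height: 1290 − 1115.6757 = 174.3243 px.
That's 174.3243 × 2064 ≈ 359805 black pixels.

359805 pixels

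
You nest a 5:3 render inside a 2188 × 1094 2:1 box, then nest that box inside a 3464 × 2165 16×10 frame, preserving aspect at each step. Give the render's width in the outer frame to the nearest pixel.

First fit — 5:3 into 2188×1094 spans the height: 1823.33 × 1094.00.
2:1 in 3464×2165: fills the width, so the intermediate becomes 3464.00 × 1732.00 — a scale of ×1.5832.
Applying the same ×1.5832: 1823.33 → 2886.67.

2887 px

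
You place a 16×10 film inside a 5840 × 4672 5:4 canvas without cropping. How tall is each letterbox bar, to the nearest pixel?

511 px

16×10 (1.600) > 5:4 (1.250), so the film fills the width.
That makes the image 3650.00 px tall (5840 × 10/16).
Leftover height: 4672 − 3650.00 = 1022.00 px → 511.00 each side.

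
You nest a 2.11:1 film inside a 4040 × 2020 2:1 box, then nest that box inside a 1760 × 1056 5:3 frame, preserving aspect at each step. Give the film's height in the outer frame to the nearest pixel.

2.11:1 in 4040×2020: fills the width, so the film is 4040.00 × 1914.69.
The 2:1 canvas is width-limited in 1760×1056, giving 1760.00 × 880.00; scale factor 0.4356.
So the film's height is 1914.69 × 0.4356 ≈ 834.12.

834 px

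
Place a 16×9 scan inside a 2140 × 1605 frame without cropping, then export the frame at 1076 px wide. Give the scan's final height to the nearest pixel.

605 px

In the 2140×1605 frame the scan fills the width: height = 2140 × 9/16 ≈ 1203.75 px.
The frame scales by 1076/2140 = 0.5028; 1203.75 × 0.5028 ≈ 605.25 px.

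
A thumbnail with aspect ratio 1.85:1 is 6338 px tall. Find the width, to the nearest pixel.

11725 px

Width = 6338 × 1.850 = 11725.30.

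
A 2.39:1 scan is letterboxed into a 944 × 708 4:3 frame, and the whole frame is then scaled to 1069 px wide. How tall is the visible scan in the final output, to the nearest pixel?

447 px

In the 944×708 frame the scan fills the width: height = 944 / 2.390 ≈ 394.98 px.
The frame scales by 1069/944 = 1.1324; 394.98 × 1.1324 ≈ 447.28 px.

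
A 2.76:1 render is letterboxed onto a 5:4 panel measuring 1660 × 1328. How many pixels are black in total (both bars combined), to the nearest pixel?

1206074 pixels

2.76:1 (2.760) > 5:4 (1.250), so the render fills the width.
That makes the image 601.4493 px tall (1660 / 2.760).
1328 − 601.4493 = 726.5507 px of bars.
Bar area = 726.5507 × 1660 ≈ 1206074 px.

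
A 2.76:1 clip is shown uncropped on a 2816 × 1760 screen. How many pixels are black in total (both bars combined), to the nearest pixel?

2.76:1 is wider than 16×10, so it spans the full width.
The clip is 2816 / 2.760 ≈ 1020.2899 px tall.
1760 − 1020.2899 = 739.7101 px of bars.
That's 739.7101 × 2816 ≈ 2083024 black pixels.

2083024 pixels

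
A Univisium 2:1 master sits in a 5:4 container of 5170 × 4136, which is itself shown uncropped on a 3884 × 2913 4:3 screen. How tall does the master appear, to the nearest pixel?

1821 px

Inside the 5170×4136 canvas the master is width-limited at 5170.00 × 2585.00.
The 5:4 canvas is height-limited in 3884×2913, giving 3641.25 × 2913.00; scale factor 0.7043.
Applying the same ×0.7043: 2585.00 → 1820.62.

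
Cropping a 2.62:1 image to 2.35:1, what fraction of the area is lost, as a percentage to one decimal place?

10.3%

Going from 2.62:1 to 2.35:1 means cutting width while keeping height.
Fraction kept = (2.350)/(2.620) ≈ 89.69%, so 10.31% is lost.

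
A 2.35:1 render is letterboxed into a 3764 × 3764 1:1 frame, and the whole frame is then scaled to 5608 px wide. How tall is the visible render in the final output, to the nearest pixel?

2386 px

In the 3764×3764 frame the render fills the width: height = 3764 / 2.350 ≈ 1601.70 px.
The frame scales by 5608/3764 = 1.4899; 1601.70 × 1.4899 ≈ 2386.38 px.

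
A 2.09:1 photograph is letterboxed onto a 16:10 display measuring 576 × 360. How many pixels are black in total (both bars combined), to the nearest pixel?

Since 2.090 > 1.600, the photograph is width-limited.
That makes the image 275.5981 px tall (576 / 2.090).
Leftover height: 360 − 275.5981 = 84.4019 px.
Bar area = 84.4019 × 576 ≈ 48616 px.

48616 pixels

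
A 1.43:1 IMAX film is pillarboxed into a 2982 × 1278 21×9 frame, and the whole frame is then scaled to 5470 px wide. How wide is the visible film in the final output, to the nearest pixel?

In the 2982×1278 frame the film fills the height: width = 1278 × 1.430 ≈ 1827.54 px.
Resizing to 5470 px wide multiplies everything by 1.8343: 1827.54 → 3352.33 px.

3352 px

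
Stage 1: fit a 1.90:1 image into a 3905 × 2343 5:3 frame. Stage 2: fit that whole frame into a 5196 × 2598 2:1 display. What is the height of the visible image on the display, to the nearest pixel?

1.90:1 in 3905×2343: fills the width, so the image is 3905.00 × 2055.26.
Second fit — the 5:3 canvas into 5196×2598 spans the height: 4330.00 × 2598.00 (×1.1088 from 3905×2343).
The image scales with it: height 2055.26 × 1.1088 ≈ 2278.95.

2279 px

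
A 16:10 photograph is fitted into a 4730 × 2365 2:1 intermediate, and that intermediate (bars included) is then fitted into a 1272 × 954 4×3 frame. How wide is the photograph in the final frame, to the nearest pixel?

1018 px

Inside the 4730×2365 canvas the photograph is height-limited at 3784.00 × 2365.00.
The 2:1 canvas is width-limited in 1272×954, giving 1272.00 × 636.00; scale factor 0.2689.
The photograph scales with it: width 3784.00 × 0.2689 ≈ 1017.60.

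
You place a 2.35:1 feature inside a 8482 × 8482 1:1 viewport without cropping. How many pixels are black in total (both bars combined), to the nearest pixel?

2.35:1 is wider than 1:1, so it spans the full width.
Content height = 8482 / 2.350 ≈ 3609.3617 px.
8482 − 3609.3617 = 4872.6383 px of bars.
Bar area = 4872.6383 × 8482 ≈ 41329718 px.

41329718 pixels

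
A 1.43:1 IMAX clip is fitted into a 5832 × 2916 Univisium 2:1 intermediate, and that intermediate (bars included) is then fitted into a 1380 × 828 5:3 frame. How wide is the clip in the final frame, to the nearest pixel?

1.43:1 IMAX in 5832×2916: fills the height, so the clip is 4169.88 × 2916.00.
Univisium 2:1 in 1380×828: fills the width, so the intermediate becomes 1380.00 × 690.00 — a scale of ×0.2366.
The clip scales with it: width 4169.88 × 0.2366 ≈ 986.70.

987 px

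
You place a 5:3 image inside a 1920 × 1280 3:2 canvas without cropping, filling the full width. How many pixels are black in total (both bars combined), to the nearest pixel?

Content height = 1920 × 3/5 ≈ 1152.0000 px.
Leftover height: 1280 − 1152.0000 = 128.0000 px.
That's 128.0000 × 1920 ≈ 245760 black pixels.

245760 pixels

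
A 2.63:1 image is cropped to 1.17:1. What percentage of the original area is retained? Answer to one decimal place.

The height stays; only width is cut (since 1.17:1 is narrower than 2.63:1).
Area ratio = (1.170)/(2.630) = 44.49% retained.

44.5%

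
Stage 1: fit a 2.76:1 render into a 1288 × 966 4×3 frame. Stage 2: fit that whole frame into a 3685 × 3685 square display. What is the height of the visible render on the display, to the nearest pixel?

Inside the 1288×966 canvas the render is width-limited at 1288.00 × 466.67.
The 4×3 canvas is width-limited in 3685×3685, giving 3685.00 × 2763.75; scale factor 2.8610.
The render scales with it: height 466.67 × 2.8610 ≈ 1335.14.

1335 px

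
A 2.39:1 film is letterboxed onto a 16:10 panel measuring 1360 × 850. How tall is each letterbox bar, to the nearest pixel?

140 px

2.39:1 is wider than 16:10, so it spans the full width.
The film is 1360 / 2.390 ≈ 569.04 px tall.
Black = 850 − 569.04 = 280.96 px, or 140.48 per bar.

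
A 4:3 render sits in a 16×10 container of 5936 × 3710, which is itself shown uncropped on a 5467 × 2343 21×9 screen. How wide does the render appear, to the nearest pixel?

3124 px

Inside the 5936×3710 canvas the render is height-limited at 4946.67 × 3710.00.
Second fit — the 16×10 canvas into 5467×2343 spans the height: 3748.80 × 2343.00 (×0.6315 from 5936×3710).
The render scales with it: width 4946.67 × 0.6315 ≈ 3124.00.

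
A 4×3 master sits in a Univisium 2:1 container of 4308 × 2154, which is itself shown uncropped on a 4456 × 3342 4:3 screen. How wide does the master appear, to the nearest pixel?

Inside the 4308×2154 canvas the master is height-limited at 2872.00 × 2154.00.
Second fit — the Univisium 2:1 canvas into 4456×3342 spans the width: 4456.00 × 2228.00 (×1.0344 from 4308×2154).
Applying the same ×1.0344: 2872.00 → 2970.67.

2971 px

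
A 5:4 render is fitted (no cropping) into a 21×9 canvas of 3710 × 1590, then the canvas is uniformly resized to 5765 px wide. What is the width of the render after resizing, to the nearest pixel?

Fitted into 3710×1590, the render spans the height; its width is 1590 × 5/4 ≈ 1987.50 px.
Resizing to 5765 px wide multiplies everything by 1.5539: 1987.50 → 3088.39 px.

3088 px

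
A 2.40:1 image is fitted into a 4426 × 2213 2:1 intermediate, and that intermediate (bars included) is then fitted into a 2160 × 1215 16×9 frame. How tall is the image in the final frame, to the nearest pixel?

2.40:1 in 4426×2213: fills the width, so the image is 4426.00 × 1844.17.
Second fit — the 2:1 canvas into 2160×1215 spans the width: 2160.00 × 1080.00 (×0.4880 from 4426×2213).
So the image's height is 1844.17 × 0.4880 ≈ 900.00.

900 px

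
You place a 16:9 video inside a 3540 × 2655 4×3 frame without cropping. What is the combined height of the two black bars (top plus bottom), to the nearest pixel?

Since 1.778 > 1.333, the video is width-limited.
That makes the image 1991.25 px tall (3540 × 9/16).
Black = 2655 − 1991.25 = 663.75 px.

664 px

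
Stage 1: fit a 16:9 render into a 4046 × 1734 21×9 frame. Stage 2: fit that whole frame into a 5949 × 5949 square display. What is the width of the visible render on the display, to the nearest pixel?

First fit — 16:9 into 4046×1734 spans the height: 3082.67 × 1734.00.
Second fit — the 21×9 canvas into 5949×5949 spans the width: 5949.00 × 2549.57 (×1.4703 from 4046×1734).
So the render's width is 3082.67 × 1.4703 ≈ 4532.57.

4533 px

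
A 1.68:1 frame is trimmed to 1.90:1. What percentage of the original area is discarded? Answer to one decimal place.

1.90:1 is wider than 1.68:1, so the crop keeps the full width and trims the height.
Fraction kept = (1.680)/(1.900) ≈ 88.42%, so 11.58% is lost.

11.6%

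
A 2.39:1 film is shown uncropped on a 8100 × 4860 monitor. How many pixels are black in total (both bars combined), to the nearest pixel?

11914117 pixels

Since 2.390 > 1.667, the film is width-limited.
The film is 8100 / 2.390 ≈ 3389.1213 px tall.
Leftover height: 4860 − 3389.1213 = 1470.8787 px.
Bar area = 1470.8787 × 8100 ≈ 11914117 px.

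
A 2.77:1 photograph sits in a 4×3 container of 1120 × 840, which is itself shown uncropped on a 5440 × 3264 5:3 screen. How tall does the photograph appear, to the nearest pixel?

1571 px

2.77:1 in 1120×840: fills the width, so the photograph is 1120.00 × 404.33.
Second fit — the 4×3 canvas into 5440×3264 spans the height: 4352.00 × 3264.00 (×3.8857 from 1120×840).
The photograph scales with it: height 404.33 × 3.8857 ≈ 1571.12.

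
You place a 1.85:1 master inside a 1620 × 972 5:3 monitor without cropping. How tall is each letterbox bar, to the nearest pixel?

1.85:1 is wider than 5:3, so it spans the full width.
The master is 1620 / 1.850 ≈ 875.68 px tall.
Black = 972 − 875.68 = 96.32 px, or 48.16 per bar.

48 px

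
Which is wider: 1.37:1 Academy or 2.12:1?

2.12:1

1.37 and 2.12; 2.12 > 1.37.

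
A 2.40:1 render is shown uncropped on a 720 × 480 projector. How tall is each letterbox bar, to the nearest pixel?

90 px

2.40:1 is wider than 3:2, so it spans the full width.
Content height = 720 / 2.400 ≈ 300.00 px.
Leftover height: 480 − 300.00 = 180.00 px → 90.00 each side.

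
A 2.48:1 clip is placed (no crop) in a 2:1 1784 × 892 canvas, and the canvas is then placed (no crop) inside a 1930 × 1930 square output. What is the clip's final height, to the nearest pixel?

2.48:1 in 1784×892: fills the width, so the clip is 1784.00 × 719.35.
The 2:1 canvas is width-limited in 1930×1930, giving 1930.00 × 965.00; scale factor 1.0818.
So the clip's height is 719.35 × 1.0818 ≈ 778.23.

778 px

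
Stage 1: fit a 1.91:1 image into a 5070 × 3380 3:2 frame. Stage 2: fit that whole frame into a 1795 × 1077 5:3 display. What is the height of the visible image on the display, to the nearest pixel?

846 px

1.91:1 in 5070×3380: fills the width, so the image is 5070.00 × 2654.45.
3:2 in 1795×1077: fills the height, so the intermediate becomes 1615.50 × 1077.00 — a scale of ×0.3186.
Applying the same ×0.3186: 2654.45 → 845.81.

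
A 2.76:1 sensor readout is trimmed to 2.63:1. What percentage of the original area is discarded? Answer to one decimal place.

2.63:1 is narrower than 2.76:1, so the crop keeps the full height and trims the width.
Area ratio = (2.630)/(2.760) = 95.29%; the remaining 4.71% is cropped out.

4.7%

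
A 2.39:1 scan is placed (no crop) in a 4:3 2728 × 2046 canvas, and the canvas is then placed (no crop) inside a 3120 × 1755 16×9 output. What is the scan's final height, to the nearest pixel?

979 px

Inside the 2728×2046 canvas the scan is width-limited at 2728.00 × 1141.42.
4:3 in 3120×1755: fills the height, so the intermediate becomes 2340.00 × 1755.00 — a scale of ×0.8578.
The scan scales with it: height 1141.42 × 0.8578 ≈ 979.08.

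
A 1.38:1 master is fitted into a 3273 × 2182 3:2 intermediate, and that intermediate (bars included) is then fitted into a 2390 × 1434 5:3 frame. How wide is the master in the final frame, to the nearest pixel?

1.38:1 in 3273×2182: fills the height, so the master is 3011.16 × 2182.00.
Second fit — the 3:2 canvas into 2390×1434 spans the height: 2151.00 × 1434.00 (×0.6572 from 3273×2182).
So the master's width is 3011.16 × 0.6572 ≈ 1978.92.

1979 px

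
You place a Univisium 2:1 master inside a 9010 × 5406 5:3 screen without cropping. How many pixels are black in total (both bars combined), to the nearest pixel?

8118010 pixels

Univisium 2:1 (2.000) > 5:3 (1.667), so the master fills the width.
Content height = 9010 × 1/2 ≈ 4505.0000 px.
Leftover height: 5406 − 4505.0000 = 901.0000 px.
That's 901.0000 × 9010 ≈ 8118010 black pixels.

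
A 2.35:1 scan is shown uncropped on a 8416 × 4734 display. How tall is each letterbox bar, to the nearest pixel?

576 px

Since 2.350 > 1.778, the scan is width-limited.
Content height = 8416 / 2.350 ≈ 3581.28 px.
4734 − 3581.28 = 1152.72 px of bars (576.36 each).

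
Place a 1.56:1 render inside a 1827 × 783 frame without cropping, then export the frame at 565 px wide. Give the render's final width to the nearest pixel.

378 px

Fitted into 1827×783, the render spans the height; its width is 783 × 1.560 ≈ 1221.48 px.
The frame scales by 565/1827 = 0.3093; 1221.48 × 0.3093 ≈ 377.74 px.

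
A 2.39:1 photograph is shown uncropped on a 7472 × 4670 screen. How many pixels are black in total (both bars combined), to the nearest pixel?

11534079 pixels

Since 2.390 > 1.600, the photograph is width-limited.
The photograph is 7472 / 2.390 ≈ 3126.3598 px tall.
Leftover height: 4670 − 3126.3598 = 1543.6402 px.
That's 1543.6402 × 7472 ≈ 11534079 black pixels.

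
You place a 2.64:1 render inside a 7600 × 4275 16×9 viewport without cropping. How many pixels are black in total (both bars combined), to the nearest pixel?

10611212 pixels

2.64:1 is wider than 16×9, so it spans the full width.
The render is 7600 / 2.640 ≈ 2878.7879 px tall.
4275 − 2878.7879 = 1396.2121 px of bars.
That's 1396.2121 × 7600 ≈ 10611212 black pixels.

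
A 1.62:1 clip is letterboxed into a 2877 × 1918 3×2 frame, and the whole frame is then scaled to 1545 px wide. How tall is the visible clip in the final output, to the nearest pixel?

At 2877×1918 the clip is width-limited, so height = 2877 / 1.620 ≈ 1775.93 px.
Resizing to 1545 px wide multiplies everything by 0.5370: 1775.93 → 953.70 px.

954 px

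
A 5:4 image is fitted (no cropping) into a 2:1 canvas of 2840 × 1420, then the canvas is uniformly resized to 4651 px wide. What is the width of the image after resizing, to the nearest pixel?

2907 px

At 2840×1420 the image is height-limited, so width = 1420 × 5/4 ≈ 1775.00 px.
Scaling 2840 → 4651 is ×1.6377, so the width becomes 1775.00 × 1.6377 ≈ 2906.88 px.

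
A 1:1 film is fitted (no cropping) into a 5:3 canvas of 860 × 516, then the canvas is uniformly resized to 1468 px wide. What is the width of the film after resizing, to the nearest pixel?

881 px

At 860×516 the film is height-limited, so width = 516 × 1/1 ≈ 516.00 px.
Scaling 860 → 1468 is ×1.7070, so the width becomes 516.00 × 1.7070 ≈ 880.80 px.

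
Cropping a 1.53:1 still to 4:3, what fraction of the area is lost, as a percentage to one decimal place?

Going from 1.53:1 to 4:3 means cutting width while keeping height.
Area ratio = (1.333)/(1.530) = 87.15%; the remaining 12.85% is cropped out.

12.9%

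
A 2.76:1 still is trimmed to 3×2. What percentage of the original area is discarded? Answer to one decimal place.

Going from 2.76:1 to 3×2 means cutting width while keeping height.
Fraction kept = (1.500)/(2.760) ≈ 54.35%, so 45.65% is lost.

45.7%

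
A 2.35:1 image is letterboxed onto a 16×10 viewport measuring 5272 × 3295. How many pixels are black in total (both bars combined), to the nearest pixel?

Since 2.350 > 1.600, the image is width-limited.
The image is 5272 / 2.350 ≈ 2243.4043 px tall.
3295 − 2243.4043 = 1051.5957 px of bars.
Across the 5272-px span: 1051.5957 × 5272 ≈ 5544013 px.

5544013 pixels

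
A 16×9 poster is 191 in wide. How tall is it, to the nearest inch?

107 in

191 × 9/16 = 107.44.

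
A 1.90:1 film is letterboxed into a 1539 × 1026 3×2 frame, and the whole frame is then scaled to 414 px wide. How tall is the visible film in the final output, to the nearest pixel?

218 px

In the 1539×1026 frame the film fills the width: height = 1539 / 1.900 ≈ 810.00 px.
Resizing to 414 px wide multiplies everything by 0.2690: 810.00 → 217.89 px.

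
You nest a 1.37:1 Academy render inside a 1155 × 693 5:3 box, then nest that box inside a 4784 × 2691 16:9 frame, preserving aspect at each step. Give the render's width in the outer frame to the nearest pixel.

3687 px

Inside the 1155×693 canvas the render is height-limited at 949.41 × 693.00.
5:3 in 4784×2691: fills the height, so the intermediate becomes 4485.00 × 2691.00 — a scale of ×3.8831.
So the render's width is 949.41 × 3.8831 ≈ 3686.67.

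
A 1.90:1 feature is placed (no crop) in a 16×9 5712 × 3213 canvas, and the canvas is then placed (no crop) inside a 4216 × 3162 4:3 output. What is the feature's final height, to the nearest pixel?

2219 px

First fit — 1.90:1 into 5712×3213 spans the width: 5712.00 × 3006.32.
The 16×9 canvas is width-limited in 4216×3162, giving 4216.00 × 2371.50; scale factor 0.7381.
So the feature's height is 3006.32 × 0.7381 ≈ 2218.95.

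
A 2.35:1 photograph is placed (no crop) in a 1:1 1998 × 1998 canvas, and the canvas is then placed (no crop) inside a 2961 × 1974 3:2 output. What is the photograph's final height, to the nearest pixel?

840 px

Inside the 1998×1998 canvas the photograph is width-limited at 1998.00 × 850.21.
1:1 in 2961×1974: fills the height, so the intermediate becomes 1974.00 × 1974.00 — a scale of ×0.9880.
The photograph scales with it: height 850.21 × 0.9880 ≈ 840.00.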